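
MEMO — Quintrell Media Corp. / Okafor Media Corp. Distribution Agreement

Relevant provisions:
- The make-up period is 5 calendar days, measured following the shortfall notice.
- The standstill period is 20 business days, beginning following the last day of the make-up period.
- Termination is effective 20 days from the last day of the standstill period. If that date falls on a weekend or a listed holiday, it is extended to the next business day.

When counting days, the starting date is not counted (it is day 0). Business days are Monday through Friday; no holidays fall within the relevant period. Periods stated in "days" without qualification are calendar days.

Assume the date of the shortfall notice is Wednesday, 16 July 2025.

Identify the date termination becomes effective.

8 September 2025

Adding 5 calendar days to 16 July 2025 gives 21 July 2025, which is the last day of the make-up period.
The last day of the standstill period: counting 20 business days from Monday, 21 July 2025 (Jul 22, Jul 23, Jul 24, Jul 25, …, Aug 14, Aug 15, Aug 18, skipping weekends) reaches Monday, 18 August 2025.
The date termination becomes effective: 18 August 2025 + 20 days = 7 September 2025. That falls on a Sunday, so it rolls to the next business day, Monday, 8 September 2025.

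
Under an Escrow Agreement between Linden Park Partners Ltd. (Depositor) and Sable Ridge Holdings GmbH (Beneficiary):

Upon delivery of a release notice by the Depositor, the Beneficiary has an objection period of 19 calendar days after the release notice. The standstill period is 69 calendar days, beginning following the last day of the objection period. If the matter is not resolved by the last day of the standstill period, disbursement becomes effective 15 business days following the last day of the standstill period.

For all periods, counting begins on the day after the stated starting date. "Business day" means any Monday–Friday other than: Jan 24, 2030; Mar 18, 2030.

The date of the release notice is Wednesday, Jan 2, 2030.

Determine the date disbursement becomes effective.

Apr 19, 2030

The last day of the objection period: 19 calendar days after Jan 2, 2030 is Jan 21, 2030.
Adding 69 calendar days to Jan 21, 2030 gives Mar 31, 2030, which is the last day of the standstill period.
The date disbursement becomes effective: 15 business days after Sunday, Mar 31, 2030, skipping weekends — Apr 1, Apr 2, Apr 3, Apr 4, …, Apr 17, Apr 18, Apr 19 — lands on Friday, Apr 19, 2030.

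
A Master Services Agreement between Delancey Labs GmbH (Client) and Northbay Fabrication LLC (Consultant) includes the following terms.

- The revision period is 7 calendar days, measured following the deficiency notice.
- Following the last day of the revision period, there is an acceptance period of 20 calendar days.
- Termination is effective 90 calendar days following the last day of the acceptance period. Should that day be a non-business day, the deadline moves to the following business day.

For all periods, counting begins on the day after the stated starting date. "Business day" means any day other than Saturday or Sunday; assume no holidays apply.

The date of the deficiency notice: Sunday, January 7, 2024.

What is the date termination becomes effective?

The last day of the revision period: 7 calendar days after January 7, 2024 is January 14, 2024.
The last day of the acceptance period: January 14, 2024 + 20 days = February 3, 2024.
The date termination becomes effective: February 3, 2024 + 90 days = May 3, 2024. May 3, 2024 is a Friday, so no roll-forward applies.

May 3, 2024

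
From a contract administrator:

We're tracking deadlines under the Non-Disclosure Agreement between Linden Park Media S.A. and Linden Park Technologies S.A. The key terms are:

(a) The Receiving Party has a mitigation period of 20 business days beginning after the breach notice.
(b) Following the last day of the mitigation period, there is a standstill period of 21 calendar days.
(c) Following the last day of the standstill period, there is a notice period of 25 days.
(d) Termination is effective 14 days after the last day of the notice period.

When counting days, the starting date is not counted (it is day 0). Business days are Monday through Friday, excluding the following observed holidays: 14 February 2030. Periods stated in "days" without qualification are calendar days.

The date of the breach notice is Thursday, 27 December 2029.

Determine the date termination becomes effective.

25 March 2030

The last day of the mitigation period: 20 business days after Thursday, 27 December 2029, skipping weekends — Dec 28, Dec 31, Jan 1, Jan 2, …, Jan 22, Jan 23, Jan 24 — lands on Thursday, 24 January 2030.
The last day of the standstill period: 24 January 2030 + 21 days = 14 February 2030.
The last day of the notice period: 14 February 2030 + 25 days = 11 March 2030.
Adding 14 calendar days to 11 March 2030 gives 25 March 2030, which is the date termination becomes effective.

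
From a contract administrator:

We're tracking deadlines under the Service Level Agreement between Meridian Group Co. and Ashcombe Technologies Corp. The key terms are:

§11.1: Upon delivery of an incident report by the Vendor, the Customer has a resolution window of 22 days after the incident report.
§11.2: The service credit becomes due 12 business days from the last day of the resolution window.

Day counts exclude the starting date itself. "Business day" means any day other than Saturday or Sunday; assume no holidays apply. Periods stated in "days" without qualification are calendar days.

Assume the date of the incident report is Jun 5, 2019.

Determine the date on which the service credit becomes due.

Adding 22 calendar days to Jun 5, 2019 gives Jun 27, 2019, which is the last day of the resolution window.
From Thursday, Jun 27, 2019, 12 business days (Jun 28, Jul 1, Jul 2, Jul 3, …, Jul 11, Jul 12, Jul 15, skipping weekends) brings us to Monday, Jul 15, 2019, which is the date on which the service credit becomes due.

Jul 15, 2019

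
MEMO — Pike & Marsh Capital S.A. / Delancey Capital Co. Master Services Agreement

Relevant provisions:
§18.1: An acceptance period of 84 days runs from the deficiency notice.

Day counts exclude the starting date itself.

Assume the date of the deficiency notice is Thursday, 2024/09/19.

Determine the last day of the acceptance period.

The last day of the acceptance period: 84 calendar days after 2024/09/19 is 2024/12/12.

2024/12/12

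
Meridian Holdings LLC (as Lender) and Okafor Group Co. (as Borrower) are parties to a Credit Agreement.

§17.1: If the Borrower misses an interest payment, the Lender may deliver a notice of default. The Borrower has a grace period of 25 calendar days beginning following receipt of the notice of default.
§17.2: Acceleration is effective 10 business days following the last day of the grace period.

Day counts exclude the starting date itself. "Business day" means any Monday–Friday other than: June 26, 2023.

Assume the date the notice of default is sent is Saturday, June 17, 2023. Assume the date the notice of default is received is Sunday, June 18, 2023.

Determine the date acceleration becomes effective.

July 27, 2023

The last day of the grace period: June 18, 2023 + 25 days = July 13, 2023.
The date acceleration becomes effective: counting 10 business days from Thursday, July 13, 2023 (Jul 14, Jul 17, Jul 18, Jul 19, Jul 20, Jul 21, Jul 24, Jul 25, Jul 26, Jul 27, skipping weekends) reaches Thursday, July 27, 2023.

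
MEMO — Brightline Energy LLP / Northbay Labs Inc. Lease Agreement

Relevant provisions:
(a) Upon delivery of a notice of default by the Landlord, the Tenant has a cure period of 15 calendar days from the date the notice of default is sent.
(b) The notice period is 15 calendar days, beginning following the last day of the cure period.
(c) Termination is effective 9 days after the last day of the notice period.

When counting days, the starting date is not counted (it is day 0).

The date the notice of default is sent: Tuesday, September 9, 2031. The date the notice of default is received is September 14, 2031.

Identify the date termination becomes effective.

The last day of the cure period: September 9, 2031 + 15 days = September 24, 2031.
The last day of the notice period: 15 calendar days after September 24, 2031 is October 9, 2031.
Adding 9 calendar days to October 9, 2031 gives October 18, 2031, which is the date termination becomes effective.

October 18, 2031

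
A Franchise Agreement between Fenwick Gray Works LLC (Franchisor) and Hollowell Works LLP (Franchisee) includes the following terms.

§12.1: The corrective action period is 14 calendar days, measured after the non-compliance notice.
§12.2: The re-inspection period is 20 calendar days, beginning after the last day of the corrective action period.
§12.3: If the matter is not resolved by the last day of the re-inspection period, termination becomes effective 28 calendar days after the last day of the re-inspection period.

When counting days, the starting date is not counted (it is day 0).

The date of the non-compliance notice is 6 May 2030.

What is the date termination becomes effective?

Adding 14 calendar days to 6 May 2030 gives 20 May 2030, which is the last day of the corrective action period.
Adding 20 calendar days to 20 May 2030 gives 9 June 2030, which is the last day of the re-inspection period.
The date termination becomes effective: 28 calendar days after 9 June 2030 is 7 July 2030.

7 July 2030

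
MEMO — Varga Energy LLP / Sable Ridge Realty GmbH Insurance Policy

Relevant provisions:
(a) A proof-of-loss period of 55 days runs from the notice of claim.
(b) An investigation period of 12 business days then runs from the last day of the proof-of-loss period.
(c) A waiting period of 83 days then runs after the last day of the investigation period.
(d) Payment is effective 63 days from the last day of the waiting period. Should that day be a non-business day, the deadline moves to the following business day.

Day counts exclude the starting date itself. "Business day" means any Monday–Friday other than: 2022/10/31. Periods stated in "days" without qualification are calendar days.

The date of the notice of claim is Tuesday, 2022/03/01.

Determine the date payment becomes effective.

2022/10/04

Adding 55 calendar days to 2022/03/01 gives 2022/04/25, which is the last day of the proof-of-loss period.
From Monday, 2022/04/25, 12 business days (Apr 26, Apr 27, Apr 28, Apr 29, …, May 9, May 10, May 11, skipping weekends) brings us to Wednesday, 2022/05/11, which is the last day of the investigation period.
Adding 83 calendar days to 2022/05/11 gives 2022/08/02, which is the last day of the waiting period.
The date payment becomes effective: 63 calendar days after 2022/08/02 is 2022/10/04. 2022/10/04 is a Tuesday and is not a listed holiday, so no roll-forward applies.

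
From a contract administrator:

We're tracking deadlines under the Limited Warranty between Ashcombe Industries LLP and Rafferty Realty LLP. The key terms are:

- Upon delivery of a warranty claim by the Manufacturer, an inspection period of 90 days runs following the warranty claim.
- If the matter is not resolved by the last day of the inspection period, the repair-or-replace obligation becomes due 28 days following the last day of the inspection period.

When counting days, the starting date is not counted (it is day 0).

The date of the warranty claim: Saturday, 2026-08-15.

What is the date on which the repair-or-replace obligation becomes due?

2026-12-11

Adding 90 calendar days to 2026-08-15 gives 2026-11-13, which is the last day of the inspection period.
Adding 28 calendar days to 2026-11-13 gives 2026-12-11, which is the date on which the repair-or-replace obligation becomes due.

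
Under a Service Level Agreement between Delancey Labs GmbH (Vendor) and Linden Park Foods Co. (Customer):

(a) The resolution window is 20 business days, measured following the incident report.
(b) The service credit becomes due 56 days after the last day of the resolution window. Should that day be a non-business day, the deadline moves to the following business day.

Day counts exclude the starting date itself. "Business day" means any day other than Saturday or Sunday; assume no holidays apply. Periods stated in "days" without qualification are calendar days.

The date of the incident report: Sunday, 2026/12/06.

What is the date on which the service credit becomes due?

The last day of the resolution window: 20 business days after Sunday, 2026/12/06, skipping weekends — Dec 7, Dec 8, Dec 9, Dec 10, …, Dec 30, Dec 31, Jan 1 — lands on Friday, 2027/01/01.
The date on which the service credit becomes due: 2027/01/01 + 56 days = 2027/02/26. 2027/02/26 is a Friday, so no roll-forward applies.

2027/02/26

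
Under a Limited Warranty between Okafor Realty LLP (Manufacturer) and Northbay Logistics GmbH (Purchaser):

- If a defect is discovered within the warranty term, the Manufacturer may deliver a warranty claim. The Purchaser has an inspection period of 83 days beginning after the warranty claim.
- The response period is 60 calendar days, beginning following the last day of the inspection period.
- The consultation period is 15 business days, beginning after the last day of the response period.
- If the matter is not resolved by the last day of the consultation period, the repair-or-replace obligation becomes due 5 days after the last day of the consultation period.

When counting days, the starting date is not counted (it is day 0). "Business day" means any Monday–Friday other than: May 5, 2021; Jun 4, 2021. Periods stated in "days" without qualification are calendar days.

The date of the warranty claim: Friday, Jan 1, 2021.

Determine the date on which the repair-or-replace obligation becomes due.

Jun 20, 2021

Adding 83 calendar days to Jan 1, 2021 gives Mar 25, 2021, which is the last day of the inspection period.
The last day of the response period: Mar 25, 2021 + 60 days = May 24, 2021.
The last day of the consultation period: 15 business days after Monday, May 24, 2021, skipping weekends and the listed holiday on Jun 4 — May 25, May 26, May 27, May 28, …, Jun 11, Jun 14, Jun 15 — lands on Tuesday, Jun 15, 2021.
Adding 5 calendar days to Jun 15, 2021 gives Jun 20, 2021, which is the date on which the repair-or-replace obligation becomes due.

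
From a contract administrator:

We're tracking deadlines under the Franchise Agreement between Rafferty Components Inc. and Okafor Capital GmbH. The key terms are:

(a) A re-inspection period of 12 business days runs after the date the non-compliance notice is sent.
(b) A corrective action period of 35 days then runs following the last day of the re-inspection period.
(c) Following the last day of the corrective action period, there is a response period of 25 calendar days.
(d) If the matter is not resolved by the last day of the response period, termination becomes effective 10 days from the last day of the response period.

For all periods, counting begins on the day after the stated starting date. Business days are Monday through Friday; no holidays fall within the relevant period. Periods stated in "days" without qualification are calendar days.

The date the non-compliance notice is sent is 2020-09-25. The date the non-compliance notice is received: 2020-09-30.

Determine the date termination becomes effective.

The last day of the re-inspection period: counting 12 business days from Friday, 2020-09-25 (Sep 28, Sep 29, Sep 30, Oct 1, …, Oct 9, Oct 12, Oct 13, skipping weekends) reaches Tuesday, 2020-10-13.
The last day of the corrective action period: 2020-10-13 + 35 days = 2020-11-17.
The last day of the response period: 2020-11-17 + 25 days = 2020-12-12.
The date termination becomes effective: 10 calendar days after 2020-12-12 is 2020-12-22.

2020-12-22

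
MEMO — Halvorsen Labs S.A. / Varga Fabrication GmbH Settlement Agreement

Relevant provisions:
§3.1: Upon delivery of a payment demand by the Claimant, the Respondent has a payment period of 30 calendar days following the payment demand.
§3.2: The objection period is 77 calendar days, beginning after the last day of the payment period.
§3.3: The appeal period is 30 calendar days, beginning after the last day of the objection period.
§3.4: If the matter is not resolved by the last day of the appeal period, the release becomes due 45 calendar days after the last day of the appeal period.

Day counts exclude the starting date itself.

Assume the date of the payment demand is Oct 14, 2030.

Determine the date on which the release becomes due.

Apr 14, 2031

The last day of the payment period: Oct 14, 2030 + 30 days = Nov 13, 2030.
Adding 77 calendar days to Nov 13, 2030 gives Jan 29, 2031, which is the last day of the objection period.
The last day of the appeal period: Jan 29, 2031 + 30 days = Feb 28, 2031.
The date on which the release becomes due: Feb 28, 2031 + 45 days = Apr 14, 2031.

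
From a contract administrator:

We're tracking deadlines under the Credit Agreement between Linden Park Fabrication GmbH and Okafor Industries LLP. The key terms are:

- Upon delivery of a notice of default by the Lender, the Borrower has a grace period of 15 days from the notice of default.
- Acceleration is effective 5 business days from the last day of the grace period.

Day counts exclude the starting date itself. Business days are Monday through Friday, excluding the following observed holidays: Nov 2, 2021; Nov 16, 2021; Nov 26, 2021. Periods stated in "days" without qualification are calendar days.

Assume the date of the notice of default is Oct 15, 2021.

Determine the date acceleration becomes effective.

The last day of the grace period: 15 calendar days after Oct 15, 2021 is Oct 30, 2021.
The date acceleration becomes effective: 5 business days after Saturday, Oct 30, 2021, skipping weekends and the listed holiday on Nov 2 — Nov 1, Nov 3, Nov 4, Nov 5, Nov 8 — lands on Monday, Nov 8, 2021.

Nov 8, 2021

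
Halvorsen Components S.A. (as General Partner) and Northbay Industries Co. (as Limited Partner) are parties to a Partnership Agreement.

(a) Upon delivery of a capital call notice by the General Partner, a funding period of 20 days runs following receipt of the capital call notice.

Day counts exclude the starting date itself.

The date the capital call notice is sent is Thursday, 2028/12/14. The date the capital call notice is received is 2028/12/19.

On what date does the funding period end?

2029/01/08

The last day of the funding period: 2028/12/19 + 20 days = 2029/01/08.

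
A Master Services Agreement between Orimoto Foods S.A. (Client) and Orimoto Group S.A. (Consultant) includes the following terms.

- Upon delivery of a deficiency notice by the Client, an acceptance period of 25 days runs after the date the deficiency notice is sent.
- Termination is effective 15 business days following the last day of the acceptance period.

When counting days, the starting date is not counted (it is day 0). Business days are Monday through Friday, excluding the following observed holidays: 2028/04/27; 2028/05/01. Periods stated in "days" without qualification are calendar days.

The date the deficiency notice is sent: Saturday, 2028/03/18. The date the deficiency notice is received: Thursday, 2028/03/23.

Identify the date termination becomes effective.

2028/05/05

The last day of the acceptance period: 25 calendar days after 2028/03/18 is 2028/04/12.
From Wednesday, 2028/04/12, 15 business days (Apr 13, Apr 14, Apr 17, Apr 18, …, May 3, May 4, May 5, skipping weekends and the listed holidays on Apr 27, May 1) brings us to Friday, 2028/05/05, which is the date termination becomes effective.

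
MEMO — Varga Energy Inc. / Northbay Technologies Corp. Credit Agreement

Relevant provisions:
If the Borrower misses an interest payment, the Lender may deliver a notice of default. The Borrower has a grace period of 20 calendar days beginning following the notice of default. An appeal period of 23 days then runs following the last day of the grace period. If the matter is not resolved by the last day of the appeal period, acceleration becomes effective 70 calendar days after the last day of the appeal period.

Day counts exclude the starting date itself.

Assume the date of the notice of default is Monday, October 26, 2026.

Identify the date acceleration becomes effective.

The last day of the grace period: 20 calendar days after October 26, 2026 is November 15, 2026.
The last day of the appeal period: 23 calendar days after November 15, 2026 is December 8, 2026.
The date acceleration becomes effective: December 8, 2026 + 70 days = February 16, 2027.

February 16, 2027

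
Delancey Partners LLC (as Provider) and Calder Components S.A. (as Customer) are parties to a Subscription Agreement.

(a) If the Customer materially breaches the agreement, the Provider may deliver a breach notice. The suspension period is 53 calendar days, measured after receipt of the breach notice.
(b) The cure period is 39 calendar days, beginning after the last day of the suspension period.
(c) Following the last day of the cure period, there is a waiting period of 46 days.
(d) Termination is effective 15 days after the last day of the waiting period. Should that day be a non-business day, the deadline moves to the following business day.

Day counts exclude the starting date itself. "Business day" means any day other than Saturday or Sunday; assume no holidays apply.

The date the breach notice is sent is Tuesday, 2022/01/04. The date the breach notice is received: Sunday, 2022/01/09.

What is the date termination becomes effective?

The last day of the suspension period: 2022/01/09 + 53 days = 2022/03/03.
The last day of the cure period: 39 calendar days after 2022/03/03 is 2022/04/11.
The last day of the waiting period: 2022/04/11 + 46 days = 2022/05/27.
The date termination becomes effective: 15 calendar days after 2022/05/27 is 2022/06/11. That falls on a Saturday, so it rolls to the next business day, Monday, 2022/06/13.

2022/06/13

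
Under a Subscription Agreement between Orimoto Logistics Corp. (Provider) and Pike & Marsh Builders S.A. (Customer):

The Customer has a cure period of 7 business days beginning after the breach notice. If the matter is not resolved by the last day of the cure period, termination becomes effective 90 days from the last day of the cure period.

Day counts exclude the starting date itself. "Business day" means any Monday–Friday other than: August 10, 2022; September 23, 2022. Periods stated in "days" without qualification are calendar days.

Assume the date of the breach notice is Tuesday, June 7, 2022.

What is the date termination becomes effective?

From Tuesday, June 7, 2022, 7 business days (Jun 8, Jun 9, Jun 10, Jun 13, Jun 14, Jun 15, Jun 16, skipping weekends) brings us to Thursday, June 16, 2022, which is the last day of the cure period.
The date termination becomes effective: June 16, 2022 + 90 days = September 14, 2022.

September 14, 2022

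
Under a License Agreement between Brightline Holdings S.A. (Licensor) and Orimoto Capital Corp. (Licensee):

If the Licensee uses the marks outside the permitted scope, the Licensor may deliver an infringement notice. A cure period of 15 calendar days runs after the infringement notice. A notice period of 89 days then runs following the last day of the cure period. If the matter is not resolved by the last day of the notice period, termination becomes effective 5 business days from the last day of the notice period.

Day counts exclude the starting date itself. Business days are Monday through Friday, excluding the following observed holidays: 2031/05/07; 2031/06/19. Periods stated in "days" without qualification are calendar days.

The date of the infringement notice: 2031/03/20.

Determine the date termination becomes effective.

The last day of the cure period: 15 calendar days after 2031/03/20 is 2031/04/04.
Adding 89 calendar days to 2031/04/04 gives 2031/07/02, which is the last day of the notice period.
From Wednesday, 2031/07/02, 5 business days (Jul 3, Jul 4, Jul 7, Jul 8, Jul 9, skipping weekends) brings us to Wednesday, 2031/07/09, which is the date termination becomes effective.

2031/07/09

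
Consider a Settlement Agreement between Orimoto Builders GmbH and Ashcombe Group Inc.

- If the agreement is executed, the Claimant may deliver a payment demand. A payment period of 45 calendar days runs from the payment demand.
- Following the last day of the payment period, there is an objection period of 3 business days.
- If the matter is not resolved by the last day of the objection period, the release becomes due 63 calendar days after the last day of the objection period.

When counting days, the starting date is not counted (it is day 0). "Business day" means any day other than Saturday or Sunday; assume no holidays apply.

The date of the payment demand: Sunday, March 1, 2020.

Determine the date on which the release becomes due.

June 22, 2020

Adding 45 calendar days to March 1, 2020 gives April 15, 2020, which is the last day of the payment period.
The last day of the objection period: counting 3 business days from Wednesday, April 15, 2020 (Apr 16, Apr 17, Apr 20, skipping weekends) reaches Monday, April 20, 2020.
The date on which the release becomes due: April 20, 2020 + 63 days = June 22, 2020.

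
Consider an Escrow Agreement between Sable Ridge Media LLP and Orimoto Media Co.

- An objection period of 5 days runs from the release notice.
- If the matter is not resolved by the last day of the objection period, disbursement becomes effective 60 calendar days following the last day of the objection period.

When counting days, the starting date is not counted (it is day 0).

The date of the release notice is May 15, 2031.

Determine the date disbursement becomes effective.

Adding 5 calendar days to May 15, 2031 gives May 20, 2031, which is the last day of the objection period.
The date disbursement becomes effective: 60 calendar days after May 20, 2031 is Jul 19, 2031.

Jul 19, 2031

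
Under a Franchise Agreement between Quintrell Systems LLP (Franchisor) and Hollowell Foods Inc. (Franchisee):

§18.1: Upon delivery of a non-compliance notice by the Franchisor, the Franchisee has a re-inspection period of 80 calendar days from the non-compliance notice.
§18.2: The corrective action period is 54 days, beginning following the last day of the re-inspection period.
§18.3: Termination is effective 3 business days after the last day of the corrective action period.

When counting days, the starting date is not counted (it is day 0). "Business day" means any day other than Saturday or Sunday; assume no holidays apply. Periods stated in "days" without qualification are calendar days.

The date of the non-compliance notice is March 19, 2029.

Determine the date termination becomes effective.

August 3, 2029

Adding 80 calendar days to March 19, 2029 gives June 7, 2029, which is the last day of the re-inspection period.
Adding 54 calendar days to June 7, 2029 gives July 31, 2029, which is the last day of the corrective action period.
From Tuesday, July 31, 2029, 3 business days (Aug 1, Aug 2, Aug 3, skipping weekends) brings us to Friday, August 3, 2029, which is the date termination becomes effective.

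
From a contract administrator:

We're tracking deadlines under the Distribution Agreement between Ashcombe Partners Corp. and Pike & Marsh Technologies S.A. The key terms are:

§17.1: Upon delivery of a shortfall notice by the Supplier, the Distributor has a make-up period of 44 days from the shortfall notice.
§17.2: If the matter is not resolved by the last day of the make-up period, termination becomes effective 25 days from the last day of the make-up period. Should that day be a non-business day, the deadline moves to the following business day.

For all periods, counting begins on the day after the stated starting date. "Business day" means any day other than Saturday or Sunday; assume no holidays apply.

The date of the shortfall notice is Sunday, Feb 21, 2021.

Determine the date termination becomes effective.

The last day of the make-up period: 44 calendar days after Feb 21, 2021 is Apr 6, 2021.
The date termination becomes effective: Apr 6, 2021 + 25 days = May 1, 2021. That falls on a Saturday, so it rolls to the next business day, Monday, May 3, 2021.

May 3, 2021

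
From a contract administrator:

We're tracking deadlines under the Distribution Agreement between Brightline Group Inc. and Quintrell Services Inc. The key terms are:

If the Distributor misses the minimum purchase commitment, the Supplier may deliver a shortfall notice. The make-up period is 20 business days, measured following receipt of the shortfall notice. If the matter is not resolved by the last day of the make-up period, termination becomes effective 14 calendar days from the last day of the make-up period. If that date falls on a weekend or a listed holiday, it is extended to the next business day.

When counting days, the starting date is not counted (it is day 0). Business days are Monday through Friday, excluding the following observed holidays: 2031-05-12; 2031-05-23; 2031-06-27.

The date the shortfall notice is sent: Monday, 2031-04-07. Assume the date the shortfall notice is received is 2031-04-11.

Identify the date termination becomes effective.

From Friday, 2031-04-11, 20 business days (Apr 14, Apr 15, Apr 16, Apr 17, …, May 7, May 8, May 9, skipping weekends) brings us to Friday, 2031-05-09, which is the last day of the make-up period.
The date termination becomes effective: 2031-05-09 + 14 days = 2031-05-23. That falls on Friday, a listed holiday, so it rolls to the next business day, Monday, 2031-05-26.

2031-05-26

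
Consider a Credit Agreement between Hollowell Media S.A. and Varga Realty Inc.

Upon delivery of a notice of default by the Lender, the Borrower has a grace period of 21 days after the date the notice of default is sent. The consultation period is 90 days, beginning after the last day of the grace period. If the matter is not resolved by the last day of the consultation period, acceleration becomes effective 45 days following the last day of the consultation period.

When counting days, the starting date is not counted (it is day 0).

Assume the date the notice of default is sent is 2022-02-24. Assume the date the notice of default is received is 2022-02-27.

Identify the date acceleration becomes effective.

Adding 21 calendar days to 2022-02-24 gives 2022-03-17, which is the last day of the grace period.
The last day of the consultation period: 2022-03-17 + 90 days = 2022-06-15.
The date acceleration becomes effective: 2022-06-15 + 45 days = 2022-07-30.

2022-07-30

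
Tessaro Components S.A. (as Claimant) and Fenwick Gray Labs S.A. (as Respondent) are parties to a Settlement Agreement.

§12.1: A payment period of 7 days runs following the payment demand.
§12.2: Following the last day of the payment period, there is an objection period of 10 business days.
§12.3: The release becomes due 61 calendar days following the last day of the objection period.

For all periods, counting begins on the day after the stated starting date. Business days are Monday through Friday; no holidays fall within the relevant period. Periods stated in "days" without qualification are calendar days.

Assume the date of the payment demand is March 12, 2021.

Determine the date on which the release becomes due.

June 2, 2021

Adding 7 calendar days to March 12, 2021 gives March 19, 2021, which is the last day of the payment period.
From Friday, March 19, 2021, 10 business days (Mar 22, Mar 23, Mar 24, Mar 25, Mar 26, Mar 29, Mar 30, Mar 31, Apr 1, Apr 2, skipping weekends) brings us to Friday, April 2, 2021, which is the last day of the objection period.
The date on which the release becomes due: April 2, 2021 + 61 days = June 2, 2021.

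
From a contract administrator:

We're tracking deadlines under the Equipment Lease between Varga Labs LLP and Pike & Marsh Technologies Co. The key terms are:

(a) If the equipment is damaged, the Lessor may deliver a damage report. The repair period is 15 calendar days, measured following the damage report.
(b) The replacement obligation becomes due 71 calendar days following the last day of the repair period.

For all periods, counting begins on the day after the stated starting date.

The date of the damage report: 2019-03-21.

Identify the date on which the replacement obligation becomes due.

2019-06-15

The last day of the repair period: 2019-03-21 + 15 days = 2019-04-05.
The date on which the replacement obligation becomes due: 2019-04-05 + 71 days = 2019-06-15.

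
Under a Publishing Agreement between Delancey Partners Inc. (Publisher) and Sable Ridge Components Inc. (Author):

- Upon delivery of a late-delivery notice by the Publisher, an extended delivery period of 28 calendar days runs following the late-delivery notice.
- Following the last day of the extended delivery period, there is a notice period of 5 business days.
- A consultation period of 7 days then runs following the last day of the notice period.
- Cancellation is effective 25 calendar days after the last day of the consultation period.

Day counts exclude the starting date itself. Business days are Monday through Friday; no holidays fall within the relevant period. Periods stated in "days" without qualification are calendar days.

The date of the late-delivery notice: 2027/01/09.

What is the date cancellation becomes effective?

2027/03/16

Adding 28 calendar days to 2027/01/09 gives 2027/02/06, which is the last day of the extended delivery period.
The last day of the notice period: 5 business days after Saturday, 2027/02/06, skipping weekends — Feb 8, Feb 9, Feb 10, Feb 11, Feb 12 — lands on Friday, 2027/02/12.
Adding 7 calendar days to 2027/02/12 gives 2027/02/19, which is the last day of the consultation period.
The date cancellation becomes effective: 2027/02/19 + 25 days = 2027/03/16.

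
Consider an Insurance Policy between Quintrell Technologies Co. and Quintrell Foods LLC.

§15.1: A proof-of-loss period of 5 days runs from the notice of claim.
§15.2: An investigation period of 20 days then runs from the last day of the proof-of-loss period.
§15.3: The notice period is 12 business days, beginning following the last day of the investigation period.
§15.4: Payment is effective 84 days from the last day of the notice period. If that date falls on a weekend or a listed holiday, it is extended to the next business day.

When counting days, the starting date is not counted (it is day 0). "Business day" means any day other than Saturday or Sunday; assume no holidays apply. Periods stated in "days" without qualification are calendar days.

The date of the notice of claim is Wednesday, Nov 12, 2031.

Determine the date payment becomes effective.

Mar 16, 2032

The last day of the proof-of-loss period: Nov 12, 2031 + 5 days = Nov 17, 2031.
The last day of the investigation period: Nov 17, 2031 + 20 days = Dec 7, 2031.
The last day of the notice period: counting 12 business days from Sunday, Dec 7, 2031 (Dec 8, Dec 9, Dec 10, Dec 11, …, Dec 19, Dec 22, Dec 23, skipping weekends) reaches Tuesday, Dec 23, 2031.
Adding 84 calendar days to Dec 23, 2031 gives Mar 16, 2032, which is the date payment becomes effective. Mar 16, 2032 is a Tuesday, so no roll-forward applies.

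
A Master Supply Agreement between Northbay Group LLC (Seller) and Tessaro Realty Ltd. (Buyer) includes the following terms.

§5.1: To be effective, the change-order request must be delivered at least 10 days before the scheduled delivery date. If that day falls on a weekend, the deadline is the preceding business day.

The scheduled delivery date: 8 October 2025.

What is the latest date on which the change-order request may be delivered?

26 September 2025

8 October 2025 minus 10 days is 28 September 2025. That is a Sunday, so the deadline moves back to Friday, 26 September 2025.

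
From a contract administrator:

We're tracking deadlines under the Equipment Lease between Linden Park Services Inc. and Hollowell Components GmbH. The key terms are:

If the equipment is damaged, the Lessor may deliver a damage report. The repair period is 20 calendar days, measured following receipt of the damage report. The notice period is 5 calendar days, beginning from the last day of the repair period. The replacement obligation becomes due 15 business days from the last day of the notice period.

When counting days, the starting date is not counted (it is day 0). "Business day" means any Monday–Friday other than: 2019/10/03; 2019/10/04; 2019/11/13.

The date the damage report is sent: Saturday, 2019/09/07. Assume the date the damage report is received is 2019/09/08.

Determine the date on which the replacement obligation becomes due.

The last day of the repair period: 20 calendar days after 2019/09/08 is 2019/09/28.
The last day of the notice period: 5 calendar days after 2019/09/28 is 2019/10/03.
The date on which the replacement obligation becomes due: 15 business days after Thursday, 2019/10/03, skipping weekends and the listed holiday on Oct 4 — Oct 7, Oct 8, Oct 9, Oct 10, …, Oct 23, Oct 24, Oct 25 — lands on Friday, 2019/10/25.

2019/10/25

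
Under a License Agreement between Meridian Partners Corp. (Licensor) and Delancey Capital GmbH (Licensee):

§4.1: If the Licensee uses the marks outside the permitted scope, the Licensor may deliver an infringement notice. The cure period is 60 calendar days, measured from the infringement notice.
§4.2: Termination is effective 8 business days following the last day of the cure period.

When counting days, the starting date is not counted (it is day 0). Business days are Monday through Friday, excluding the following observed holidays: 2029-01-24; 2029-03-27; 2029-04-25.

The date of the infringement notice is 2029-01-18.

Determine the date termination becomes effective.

2029-03-30

The last day of the cure period: 60 calendar days after 2029-01-18 is 2029-03-19.
The date termination becomes effective: counting 8 business days from Monday, 2029-03-19 (Mar 20, Mar 21, Mar 22, Mar 23, Mar 26, Mar 28, Mar 29, Mar 30, skipping weekends and the listed holiday on Mar 27) reaches Friday, 2029-03-30.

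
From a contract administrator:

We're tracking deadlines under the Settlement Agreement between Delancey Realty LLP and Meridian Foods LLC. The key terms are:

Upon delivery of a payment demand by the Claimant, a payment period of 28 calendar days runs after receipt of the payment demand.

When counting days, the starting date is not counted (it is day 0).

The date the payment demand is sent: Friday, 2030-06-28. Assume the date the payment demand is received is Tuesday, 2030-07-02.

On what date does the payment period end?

2030-07-30

The last day of the payment period: 28 calendar days after 2030-07-02 is 2030-07-30.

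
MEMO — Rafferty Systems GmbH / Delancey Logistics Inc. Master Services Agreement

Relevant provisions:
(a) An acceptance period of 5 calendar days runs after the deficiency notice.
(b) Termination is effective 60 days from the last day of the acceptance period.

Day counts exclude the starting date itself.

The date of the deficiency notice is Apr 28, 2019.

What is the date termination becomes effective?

The last day of the acceptance period: Apr 28, 2019 + 5 days = May 3, 2019.
The date termination becomes effective: May 3, 2019 + 60 days = Jul 2, 2019.

Jul 2, 2019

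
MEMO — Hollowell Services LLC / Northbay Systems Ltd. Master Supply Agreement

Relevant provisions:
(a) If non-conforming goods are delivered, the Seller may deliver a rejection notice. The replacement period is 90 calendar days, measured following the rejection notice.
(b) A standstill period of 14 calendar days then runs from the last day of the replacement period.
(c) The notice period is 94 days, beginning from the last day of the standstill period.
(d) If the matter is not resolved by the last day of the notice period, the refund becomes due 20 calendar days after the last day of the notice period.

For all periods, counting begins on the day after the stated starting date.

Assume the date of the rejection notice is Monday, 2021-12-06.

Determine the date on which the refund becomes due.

2022-07-12

The last day of the replacement period: 90 calendar days after 2021-12-06 is 2022-03-06.
Adding 14 calendar days to 2022-03-06 gives 2022-03-20, which is the last day of the standstill period.
The last day of the notice period: 94 calendar days after 2022-03-20 is 2022-06-22.
The date on which the refund becomes due: 2022-06-22 + 20 days = 2022-07-12.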